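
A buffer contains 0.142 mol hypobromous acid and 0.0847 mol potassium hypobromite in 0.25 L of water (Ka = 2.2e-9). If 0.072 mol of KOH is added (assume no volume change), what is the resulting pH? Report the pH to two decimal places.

pH = 9.01

After neutralization: n(HOBr) = 0.07 mol, n(OBr-) = 0.157 mol.
pKa = −log(2.2 × 10^-9) = 8.658
pH = pKa + log([A⁻]/[HA]) = 8.658 + log(0.157/0.07) = 8.658 +0.351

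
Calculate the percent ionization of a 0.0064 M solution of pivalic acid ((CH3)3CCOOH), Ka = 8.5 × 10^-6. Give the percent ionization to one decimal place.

3.6%

(CH3)3CCOOH ⇌ (CH3)3CCOO- + H+; let x = [H+] at equilibrium.
x ≈ √(Ka·C₀) = √(8.5 × 10^-6 × 0.0064) = 2.33 × 10^-4 M
% ionization = x/C₀ × 100% = 2.33 × 10^-4/0.0064 × 100% = 3.6%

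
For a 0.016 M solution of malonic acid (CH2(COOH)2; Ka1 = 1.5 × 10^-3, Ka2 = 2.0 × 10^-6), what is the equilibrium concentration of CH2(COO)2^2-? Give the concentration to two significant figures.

First ionization gives [H+] ≈ [CH2(COOH)COO-] = 4.21 × 10^-3 M.
Second step: Ka2 = [H+][CH2(COO)2^2-]/[CH2(COOH)COO-] ≈ [CH2(COO)2^2-] (since [H+] ≈ [CH2(COOH)COO-]).
So [CH2(COO)2^2-] ≈ Ka2.

2.0 × 10^-6 M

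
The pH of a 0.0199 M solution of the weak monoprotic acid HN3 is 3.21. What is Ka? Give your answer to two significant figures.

Ka = 2.0 × 10^-5

[H+] = 10^(-3.21) = 6.17 × 10^-4 M
At equilibrium [HA] = 0.0199 − 6.17 × 10^-4 = 1.93 × 10^-2 M
Ka = [H+][A-]/[HA] = (6.17 × 10^-4)² / 1.93 × 10^-2 = 2.0 × 10^-5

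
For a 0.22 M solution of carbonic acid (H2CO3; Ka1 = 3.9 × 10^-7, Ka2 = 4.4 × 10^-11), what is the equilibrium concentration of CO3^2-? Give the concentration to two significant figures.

4.4 × 10^-11 M

First ionization gives [H+] ≈ [HCO3-] = 2.93 × 10^-4 M.
Second step: Ka2 = [H+][CO3^2-]/[HCO3-] ≈ [CO3^2-] (since [H+] ≈ [HCO3-]).
So [CO3^2-] ≈ Ka2.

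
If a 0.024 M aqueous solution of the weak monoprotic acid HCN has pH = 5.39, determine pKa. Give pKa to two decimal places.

[H+] = 10^(-5.39) = 4.07 × 10^-6 M
At equilibrium [HA] = 0.024 − 4.07 × 10^-6 = 2.40 × 10^-2 M
Ka = [H+][A-]/[HA] = (4.07 × 10^-6)² / 2.40 × 10^-2 = 6.90 × 10^-10
pKa = -log(6.90 × 10^-10) = 9.16

pKa = 9.16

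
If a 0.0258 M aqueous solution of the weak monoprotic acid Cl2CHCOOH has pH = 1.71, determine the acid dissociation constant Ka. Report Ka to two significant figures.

[H+] = 10^(-1.71) = 1.95 × 10^-2 M
At equilibrium [HA] = 0.0258 − 1.95 × 10^-2 = 6.30 × 10^-3 M
Ka = [H+][A-]/[HA] = (1.95 × 10^-2)² / 6.30 × 10^-3 = 6.0 × 10^-2

Ka = 6.0 × 10^-2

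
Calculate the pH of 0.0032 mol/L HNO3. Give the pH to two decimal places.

pH = 2.49

HNO3 is a strong acid and dissociates completely, so [H+] = 0.0032 M.
pH = -log(0.0032) = 2.49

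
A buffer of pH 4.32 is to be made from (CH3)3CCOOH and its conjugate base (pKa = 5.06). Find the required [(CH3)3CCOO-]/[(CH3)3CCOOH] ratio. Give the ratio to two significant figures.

pH = pKa + log(r) ⇒ log(r) = 4.32 − 5.06 = -0.74
r = [(CH3)3CCOO-]/[(CH3)3CCOOH] = 10^(-0.74) = 0.182

ratio = 0.18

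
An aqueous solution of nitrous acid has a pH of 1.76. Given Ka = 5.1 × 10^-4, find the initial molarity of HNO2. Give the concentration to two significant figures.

[H+] = 10^(-1.76) = 1.74 × 10^-2 M = x
Ka = x²/(C₀ − x) ⇒ C₀ = x + x²/Ka
C₀ = 1.74 × 10^-2 + (1.74 × 10^-2)²/(5.1 × 10^-4) = 6.11 × 10^-1 M

C₀ = 6.1 × 10^-1 M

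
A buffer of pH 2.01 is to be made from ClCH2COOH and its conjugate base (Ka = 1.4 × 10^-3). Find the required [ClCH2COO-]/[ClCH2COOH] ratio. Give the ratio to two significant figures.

pKa = -log(1.4 × 10^-3) = 2.854
pH = pKa + log(r) ⇒ log(r) = 2.01 − 2.854 = -0.844
r = [ClCH2COO-]/[ClCH2COOH] = 10^(-0.844) = 0.143

ratio = 0.14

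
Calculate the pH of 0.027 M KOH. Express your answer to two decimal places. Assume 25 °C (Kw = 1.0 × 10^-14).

KOH is a strong base; [OH-] = 0.027 M.
pOH = -log(0.027) = 1.57
pH = 14.00 - 1.57 = 12.43

pH = 12.43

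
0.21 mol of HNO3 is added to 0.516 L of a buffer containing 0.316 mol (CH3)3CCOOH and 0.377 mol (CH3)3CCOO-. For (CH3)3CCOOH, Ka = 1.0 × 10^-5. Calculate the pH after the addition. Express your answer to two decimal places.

Added H+ converts (CH3)3CCOO- to (CH3)3CCOOH: (CH3)3CCOOH → 0.526 mol, (CH3)3CCOO- → 0.167 mol.
pKa = −log(1.0 × 10^-5) = 5.000
Henderson–Hasselbalch with mole ratio 0.167/0.526: pH = 5.000 + (-0.498)

pH = 4.50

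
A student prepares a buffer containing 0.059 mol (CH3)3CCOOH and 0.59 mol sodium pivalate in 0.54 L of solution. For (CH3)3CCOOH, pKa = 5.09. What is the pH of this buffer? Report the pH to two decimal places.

Using pH = pKa + log([base]/[acid]) with [base]/[acid] = 0.59/0.059:
pH = 5.09 + (+1.000) = 6.09

pH = 6.09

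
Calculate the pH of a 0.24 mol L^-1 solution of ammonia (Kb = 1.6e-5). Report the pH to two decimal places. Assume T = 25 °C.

NH3 + H2O ⇌ NH4+ + OH-
Kb = x²/(0.24 − x) = 1.6 × 10^-5
Since Kb ≪ C₀, x ≈ √(Kb·C₀) = 1.96 × 10^-3 M.
pOH = −log(1.96 × 10^-3) = 2.71; pH = 14.00 − 2.71 = 11.29

pH = 11.29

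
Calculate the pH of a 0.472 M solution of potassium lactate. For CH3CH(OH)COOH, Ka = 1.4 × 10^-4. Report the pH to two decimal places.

pH = 8.76

CH3CH(OH)COO- is the conjugate base of the weak acid CH3CH(OH)COOH.
Kb = Kw/Ka = 1.0×10^-14 / 1.4 × 10^-4 = 7.14 × 10^-11
From the ICE table, Kb = x²/(0.472 − x) = 7.14 × 10^-11.
Neglecting x in the denominator: x = √(7.14 × 10^-11 × 0.472) = 5.81 × 10^-6 M
pOH = −log(5.81 × 10^-6) = 5.24; pH = 14.00 − 5.24 = 8.76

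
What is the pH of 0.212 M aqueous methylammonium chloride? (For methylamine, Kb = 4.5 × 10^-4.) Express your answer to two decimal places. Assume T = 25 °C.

pH = 5.66

CH3NH3+ is the conjugate acid of the weak base CH3NH2.
Ka = Kw/Kb = 1.0×10^-14 / 4.5 × 10^-4 = 2.22 × 10^-11
From the ICE table, Ka = [H+]²/(0.212 − [H+]) = 2.22 × 10^-11.
Since Ka ≪ C₀, [H+] ≈ √(Ka·C₀) = 2.17 × 10^-6 M.
Check: 0.001% ionized — well under 5%, approximation valid.
pH = −log[H+] = −log(2.17 × 10^-6) = 5.66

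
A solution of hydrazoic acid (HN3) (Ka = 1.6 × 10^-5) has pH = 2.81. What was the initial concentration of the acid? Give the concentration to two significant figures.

C₀ = 1.5 × 10^-1 M

[H+] = 10^(-2.81) = 1.55 × 10^-3 M = x
Ka = x²/(C₀ − x) ⇒ C₀ = x + x²/Ka
C₀ = 1.55 × 10^-3 + (1.55 × 10^-3)²/(1.6 × 10^-5) = 1.52 × 10^-1 M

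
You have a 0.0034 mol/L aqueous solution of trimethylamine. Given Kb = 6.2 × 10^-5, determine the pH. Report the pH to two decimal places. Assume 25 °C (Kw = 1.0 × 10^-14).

pH = 10.63

(CH3)3N + H2O ⇌ (CH3)3NH+ + OH-
Let x = [OH-] at equilibrium. Kb = x²/(0.0034 − x).
x is not negligible relative to C₀; solve x² + 6.2e-05·x − 2.11e-07 = 0.
x = (−Kb + √(Kb² + 4·Kb·C₀))/2 = 4.29 × 10^-4 M
pOH = −log(4.29 × 10^-4) = 3.37; pH = 14.00 − 3.37 = 10.63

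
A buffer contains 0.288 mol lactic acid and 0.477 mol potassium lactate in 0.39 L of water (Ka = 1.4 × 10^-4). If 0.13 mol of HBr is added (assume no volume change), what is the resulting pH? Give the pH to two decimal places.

After neutralization: n(CH3CH(OH)COOH) = 0.418 mol, n(CH3CH(OH)COO-) = 0.347 mol.
pKa = −log(1.4 × 10^-4) = 3.854
Henderson–Hasselbalch with mole ratio 0.347/0.418: pH = 3.854 + (-0.081)

pH = 3.77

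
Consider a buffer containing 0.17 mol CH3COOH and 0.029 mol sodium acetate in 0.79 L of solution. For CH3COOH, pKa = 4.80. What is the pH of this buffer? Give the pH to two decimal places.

Henderson–Hasselbalch: pH = pKa + log([CH3COO-]/[CH3COOH]) = 4.80 + log(0.029/0.17)
pH = 4.80 + (-0.768) = 4.03

pH = 4.03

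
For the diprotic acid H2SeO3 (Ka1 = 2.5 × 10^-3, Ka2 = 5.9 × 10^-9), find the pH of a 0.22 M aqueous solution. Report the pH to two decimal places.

pH = 1.65

Since Ka1 ≫ Ka2, the first ionization dominates [H+].
Ka1 = x²/(0.22 − x) = 2.5 × 10^-3
Solving the quadratic: x = (−Ka1 + √(Ka1² + 4·Ka1·C₀))/2 = 2.22 × 10^-2 M
pH = −log(2.22 × 10^-2) = 1.65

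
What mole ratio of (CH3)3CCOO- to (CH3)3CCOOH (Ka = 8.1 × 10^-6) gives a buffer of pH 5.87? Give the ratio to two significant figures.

ratio = 6.0

pKa = -log(8.1 × 10^-6) = 5.092
pH = pKa + log(r) ⇒ log(r) = 5.87 − 5.092 = +0.778
r = [(CH3)3CCOO-]/[(CH3)3CCOOH] = 10^(+0.778) = 6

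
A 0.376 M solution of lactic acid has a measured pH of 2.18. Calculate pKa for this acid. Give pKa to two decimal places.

[H+] = 10^(-2.18) = 6.61 × 10^-3 M
At equilibrium [HA] = 0.376 − 6.61 × 10^-3 = 3.69 × 10^-1 M
Ka = [H+][A-]/[HA] = (6.61 × 10^-3)² / 3.69 × 10^-1 = 1.18 × 10^-4
pKa = -log(1.18 × 10^-4) = 3.93

pKa = 3.93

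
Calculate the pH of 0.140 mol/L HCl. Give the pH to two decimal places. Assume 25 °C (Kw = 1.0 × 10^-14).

pH = 0.85

HCl is a strong acid and dissociates completely, so [H+] = 0.140 M.
pH = -log(0.14) = 0.85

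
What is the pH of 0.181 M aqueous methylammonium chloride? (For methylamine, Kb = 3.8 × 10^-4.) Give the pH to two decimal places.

CH3NH3+ is the conjugate acid of the weak base CH3NH2.
Ka = Kw/Kb = 1.0×10^-14 / 3.8 × 10^-4 = 2.63 × 10^-11
From the ICE table, Ka = [H+]²/(0.181 − [H+]) = 2.63 × 10^-11.
Neglecting [H+] in the denominator: [H+] = √(2.63 × 10^-11 × 0.181) = 2.18 × 10^-6 M
([H+]/C₀ = 0.0012% < 5%, so the approximation holds.)
pH = −log(2.18 × 10^-6) = 5.66

pH = 5.66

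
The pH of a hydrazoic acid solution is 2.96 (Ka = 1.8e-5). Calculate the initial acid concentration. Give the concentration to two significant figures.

C₀ = 6.8 × 10^-2 M

[H+] = 10^(-2.96) = 1.10 × 10^-3 M = x
Ka = x²/(C₀ − x) ⇒ C₀ = x + x²/Ka
C₀ = 1.10 × 10^-3 + (1.10 × 10^-3)²/(1.8 × 10^-5) = 6.83 × 10^-2 M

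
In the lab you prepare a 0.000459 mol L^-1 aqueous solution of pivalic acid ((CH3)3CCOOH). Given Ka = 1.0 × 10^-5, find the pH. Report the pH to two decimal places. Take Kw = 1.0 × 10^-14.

pH = 4.20

(CH3)3CCOOH ⇌ (CH3)3CCOO- + H+
Ka = x²/(0.000459 − x) = 1.0 × 10^-5
Here C₀/Ka ≈ 45.9, so the small-x approximation fails. Use the quadratic:
x = [−1e-05 + √(1e-05² + 1.84e-08)]/2 = 6.29 × 10^-5 M
pH = −log[H+] = −log(6.29 × 10^-5) = 4.20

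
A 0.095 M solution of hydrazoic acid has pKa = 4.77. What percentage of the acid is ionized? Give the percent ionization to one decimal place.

1.3%

HN3 ⇌ N3- + H+; let x = [H+] at equilibrium.
Ka = 10^(−4.77) = 1.70 × 10^-5
x ≈ √(Ka·C₀) = √(1.70 × 10^-5 × 0.095) = 1.27 × 10^-3 M
% ionization = x/C₀ × 100% = 1.27 × 10^-3/0.095 × 100% = 1.3%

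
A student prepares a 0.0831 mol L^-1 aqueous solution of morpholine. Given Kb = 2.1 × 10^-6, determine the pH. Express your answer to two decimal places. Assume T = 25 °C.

pH = 10.62

C4H8ONH + H2O ⇌ C4H8ONH2+ + OH-
From the ICE table, Kb = x²/(0.0831 − x) = 2.1 × 10^-6.
Since Kb ≪ C₀, x ≈ √(Kb·C₀) = 4.18 × 10^-4 M.
pOH = 3.38, so pH = 14.00 − pOH = 10.62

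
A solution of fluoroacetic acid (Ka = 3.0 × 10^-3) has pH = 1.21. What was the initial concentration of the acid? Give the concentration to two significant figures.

[H+] = 10^(-1.21) = 6.17 × 10^-2 M = x
Ka = x²/(C₀ − x) ⇒ C₀ = x + x²/Ka
C₀ = 6.17 × 10^-2 + (6.17 × 10^-2)²/(3.0 × 10^-3) = 1.33 M

C₀ = 1.3 M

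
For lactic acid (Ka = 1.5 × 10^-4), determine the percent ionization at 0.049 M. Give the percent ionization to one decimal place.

CH3CH(OH)COOH ⇌ CH3CH(OH)COO- + H+; let x = [H+] at equilibrium.
Ka = x²/(C₀ − x); solving the quadratic gives x = 2.64 × 10^-3 M.
Fraction ionized = 2.64 × 10^-3 / 0.049 = 0.0539 → 5.4%

5.4%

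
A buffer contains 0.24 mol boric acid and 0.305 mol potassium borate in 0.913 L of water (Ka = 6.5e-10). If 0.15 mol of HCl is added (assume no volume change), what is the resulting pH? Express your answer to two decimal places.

Added H+ converts B(OH)4- to B(OH)3: B(OH)3 → 0.39 mol, B(OH)4- → 0.155 mol.
pKa = −log(6.5 × 10^-10) = 9.187
pH = pKa + log(n_B(OH)4-/n_B(OH)3) = 9.187 + log(0.155/0.39) = 9.187 + (-0.401)

pH = 8.79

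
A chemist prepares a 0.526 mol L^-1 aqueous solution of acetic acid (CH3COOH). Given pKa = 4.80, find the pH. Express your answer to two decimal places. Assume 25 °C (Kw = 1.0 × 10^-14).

pH = 2.54

CH3COOH ⇌ CH3COO- + H+
Ka = 10^(−4.80) = 1.58 × 10^-5
From the ICE table, Ka = [H+]²/(0.526 − [H+]) = 1.58 × 10^-5.
Assume [H+] ≪ 0.526: [H+] ≈ √(1.58 × 10^-5 × 0.526) = 2.88 × 10^-3 M
Check: 0.55% ionized — well under 5%, approximation valid.
pH = −log[H+] = −log(2.88 × 10^-3) = 2.54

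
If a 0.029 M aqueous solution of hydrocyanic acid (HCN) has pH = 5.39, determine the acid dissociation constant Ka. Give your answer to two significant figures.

Ka = 5.7 × 10^-10

[H+] = 10^(-5.39) = 4.07 × 10^-6 M
At equilibrium [HA] = 0.029 − 4.07 × 10^-6 = 2.90 × 10^-2 M
Ka = [H+][A-]/[HA] = (4.07 × 10^-6)² / 2.90 × 10^-2 = 5.7 × 10^-10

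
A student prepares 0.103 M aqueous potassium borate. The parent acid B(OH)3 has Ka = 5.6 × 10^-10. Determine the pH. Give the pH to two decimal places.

pH = 11.13

B(OH)4- is the conjugate base of the weak acid B(OH)3.
Kb = Kw/Ka = 1.0×10^-14 / 5.6 × 10^-10 = 1.79 × 10^-5
Kb = [OH-]²/(0.103 − [OH-]) = 1.79 × 10^-5
Neglecting [OH-] in the denominator: [OH-] = √(1.79 × 10^-5 × 0.103) = 1.36 × 10^-3 M
Check: 1.3% ionized — well under 5%, approximation valid.
pOH = 2.87, so pH = 14.00 − pOH = 11.13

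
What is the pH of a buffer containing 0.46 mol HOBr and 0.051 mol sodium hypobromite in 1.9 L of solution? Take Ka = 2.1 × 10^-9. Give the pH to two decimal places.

pH = 7.72

pKa = −log(2.1 × 10^-9) = 8.678
Using pH = pKa + log([base]/[acid]) with [base]/[acid] = 0.051/0.46:
pH = 8.678 + (-0.955) = 7.72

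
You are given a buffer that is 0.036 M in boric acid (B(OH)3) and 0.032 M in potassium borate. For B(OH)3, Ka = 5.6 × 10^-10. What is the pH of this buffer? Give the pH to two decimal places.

pH = 9.20

pKa = −log(5.6 × 10^-10) = 9.252
Using pH = pKa + log([base]/[acid]) with [base]/[acid] = 0.032/0.036:
pH = 9.252 + (-0.051) = 9.20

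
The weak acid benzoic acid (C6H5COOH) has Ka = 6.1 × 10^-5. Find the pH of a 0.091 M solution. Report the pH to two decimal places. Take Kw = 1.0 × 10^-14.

C6H5COOH ⇌ C6H5COO- + H+
Ka = [H+]²/(0.091 − [H+]) = 6.1 × 10^-5
Assume [H+] ≪ 0.091: [H+] ≈ √(6.1 × 10^-5 × 0.091) = 2.36 × 10^-3 M
Check: 2.6% ionized — well under 5%, approximation valid.
pH = −log(2.36 × 10^-3) = 2.63

pH = 2.63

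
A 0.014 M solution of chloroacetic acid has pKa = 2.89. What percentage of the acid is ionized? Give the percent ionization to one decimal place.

26.1%

ClCH2COOH ⇌ ClCH2COO- + H+; let x = [H+] at equilibrium.
Ka = 10^(−2.89) = 1.29 × 10^-3
Solve x² + 0.00129x − 1.81e-05 = 0 → x = 3.65 × 10^-3 M
% ionization = x/C₀ × 100% = 3.65 × 10^-3/0.014 × 100% = 26.1%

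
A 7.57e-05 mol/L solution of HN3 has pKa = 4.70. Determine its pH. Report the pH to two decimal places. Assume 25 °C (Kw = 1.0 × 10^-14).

HN3 ⇌ N3- + H+
Ka = 10^(−4.70) = 2.00 × 10^-5
Ka = x²/(7.57e-05 − x) = 2.00 × 10^-5
x is not negligible relative to C₀; solve x² + 2e-05·x − 1.51e-09 = 0.
x = (−Ka + √(Ka² + 4·Ka·C₀))/2 = 3.02 × 10^-5 M
pH = −log(3.02 × 10^-5) = 4.52

pH = 4.52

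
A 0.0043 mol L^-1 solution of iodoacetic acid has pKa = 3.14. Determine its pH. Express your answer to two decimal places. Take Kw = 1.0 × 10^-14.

pH = 2.84

ICH2COOH ⇌ ICH2COO- + H+
Ka = 10^(−3.14) = 7.24 × 10^-4
From the ICE table, Ka = [H+]²/(0.0043 − [H+]) = 7.24 × 10^-4.
Here C₀/Ka ≈ 5.94, so the small-[H+] approximation fails. Use the quadratic:
[H+] = (−Ka + √(Ka² + 4·Ka·C₀))/2 = 1.44 × 10^-3 M
pH = −log(1.44 × 10^-3) = 2.84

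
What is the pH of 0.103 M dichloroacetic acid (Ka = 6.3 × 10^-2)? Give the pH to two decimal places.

Cl2CHCOOH ⇌ Cl2CHCOO- + H+
Ka = [H+]²/(0.103 − [H+]) = 6.3 × 10^-2
[H+] is not negligible relative to C₀; solve [H+]² + 0.063·[H+] − 0.00649 = 0.
[H+] = [−0.063 + √(0.063² + 0.026)]/2 = 5.50 × 10^-2 M
pH = −log[H+] = −log(5.50 × 10^-2) = 1.26

pH = 1.26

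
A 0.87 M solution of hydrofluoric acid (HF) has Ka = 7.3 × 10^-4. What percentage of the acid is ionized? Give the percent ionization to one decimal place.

HF ⇌ F- + H+; let x = [H+] at equilibrium.
x ≈ √(Ka·C₀) = √(7.3 × 10^-4 × 0.87) = 2.52 × 10^-2 M
% ionization = x/C₀ × 100% = 2.52 × 10^-2/0.87 × 100% = 2.9%

2.9%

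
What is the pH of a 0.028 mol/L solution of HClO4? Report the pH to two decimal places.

pH = 1.55

HClO4 is a strong acid and dissociates completely, so [H+] = 0.028 M.
pH = -log(0.028) = 1.55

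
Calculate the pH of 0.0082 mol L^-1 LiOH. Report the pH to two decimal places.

pH = 11.91

LiOH is a strong base; [OH-] = 0.0082 M.
pOH = -log(0.0082) = 2.09
pH = 14.00 - 2.09 = 11.91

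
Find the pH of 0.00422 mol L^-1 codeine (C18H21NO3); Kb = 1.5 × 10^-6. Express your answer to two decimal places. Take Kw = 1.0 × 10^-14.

C18H21NO3 + H2O ⇌ C18H22NO3+ + OH-
Let x = [OH-] at equilibrium. Kb = x²/(0.00422 − x).
Assume x ≪ 0.00422: x ≈ √(1.5 × 10^-6 × 0.00422) = 7.96 × 10^-5 M
pOH = −log(7.96 × 10^-5) = 4.10; pH = 14.00 − 4.10 = 9.90

pH = 9.90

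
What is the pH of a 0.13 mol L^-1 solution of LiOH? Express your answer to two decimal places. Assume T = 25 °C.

LiOH is a strong base; [OH-] = 0.13 M.
pOH = -log(0.13) = 0.89
pH = 14.00 - 0.89 = 13.11

pH = 13.11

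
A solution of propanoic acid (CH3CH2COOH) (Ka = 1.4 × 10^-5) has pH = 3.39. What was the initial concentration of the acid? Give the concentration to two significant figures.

C₀ = 1.2 × 10^-2 M

[H+] = 10^(-3.39) = 4.07 × 10^-4 M = x
Ka = x²/(C₀ − x) ⇒ C₀ = x + x²/Ka
C₀ = 4.07 × 10^-4 + (4.07 × 10^-4)²/(1.4 × 10^-5) = 1.22 × 10^-2 M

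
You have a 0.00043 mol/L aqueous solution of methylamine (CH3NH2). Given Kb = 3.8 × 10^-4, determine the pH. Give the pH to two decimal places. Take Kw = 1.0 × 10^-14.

CH3NH2 + H2O ⇌ CH3NH3+ + OH-
Let x = [OH-] at equilibrium. Kb = x²/(0.00043 − x).
The 5% rule fails; solving x² + Kb·x − Kb·C₀ = 0 exactly:
x = (−Kb + √(Kb² + 4·Kb·C₀))/2 = 2.57 × 10^-4 M
pOH = −log(2.57 × 10^-4) = 3.59; pH = 14.00 − 3.59 = 10.41

pH = 10.41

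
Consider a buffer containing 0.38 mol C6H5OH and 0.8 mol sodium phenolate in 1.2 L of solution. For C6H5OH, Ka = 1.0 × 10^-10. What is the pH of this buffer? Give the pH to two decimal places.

pKa = −log(1.0 × 10^-10) = 10.000
Henderson–Hasselbalch: pH = pKa + log([C6H5O-]/[C6H5OH]) = 10.000 + log(0.8/0.38)
pH = 10.000 + (+0.323) = 10.32

pH = 10.32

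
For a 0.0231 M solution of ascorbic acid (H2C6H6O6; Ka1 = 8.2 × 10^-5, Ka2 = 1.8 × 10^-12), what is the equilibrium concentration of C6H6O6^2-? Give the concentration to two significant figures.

1.8 × 10^-12 M

First ionization gives [H+] ≈ [HC6H6O6-] = 1.34 × 10^-3 M.
Second step: Ka2 = [H+][C6H6O6^2-]/[HC6H6O6-] ≈ [C6H6O6^2-] (since [H+] ≈ [HC6H6O6-]).
So [C6H6O6^2-] ≈ Ka2.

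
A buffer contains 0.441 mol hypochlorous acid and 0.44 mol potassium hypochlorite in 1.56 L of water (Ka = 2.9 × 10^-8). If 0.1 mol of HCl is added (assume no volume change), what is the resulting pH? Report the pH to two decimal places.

Added H+ converts OCl- to HOCl: HOCl → 0.541 mol, OCl- → 0.34 mol.
pKa = −log(2.9 × 10^-8) = 7.538
pH = pKa + log(n_OCl-/n_HOCl) = 7.538 + log(0.34/0.541) = 7.538 + (-0.202)

pH = 7.34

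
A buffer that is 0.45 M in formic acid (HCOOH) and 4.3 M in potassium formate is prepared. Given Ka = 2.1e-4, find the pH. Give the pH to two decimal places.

pKa = −log(2.1 × 10^-4) = 3.678
pH = pKa + log([A⁻]/[HA]) = 3.678 + log(4.3/0.45)
pH = 3.678 + (+0.980) = 4.66

pH = 4.66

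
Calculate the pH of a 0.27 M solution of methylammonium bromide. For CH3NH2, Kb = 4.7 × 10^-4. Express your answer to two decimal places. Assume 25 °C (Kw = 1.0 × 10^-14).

pH = 5.62

CH3NH3+ is the conjugate acid of the weak base CH3NH2.
Ka = Kw/Kb = 1.0×10^-14 / 4.7 × 10^-4 = 2.13 × 10^-11
Let x = [H+] at equilibrium. Ka = x²/(0.27 − x).
Neglecting x in the denominator: x = √(2.13 × 10^-11 × 0.27) = 2.40 × 10^-6 M
pH = −log(2.40 × 10^-6) = 5.62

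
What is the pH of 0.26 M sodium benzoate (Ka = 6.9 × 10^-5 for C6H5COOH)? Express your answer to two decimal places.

C6H5COO- is the conjugate base of the weak acid C6H5COOH.
Kb = Kw/Ka = 1.0×10^-14 / 6.9 × 10^-5 = 1.45 × 10^-10
From the ICE table, Kb = [OH-]²/(0.26 − [OH-]) = 1.45 × 10^-10.
Assume [OH-] ≪ 0.26: [OH-] ≈ √(1.45 × 10^-10 × 0.26) = 6.14 × 10^-6 M
([OH-]/C₀ = 0.0024% < 5%, so the approximation holds.)
pOH = −log(6.14 × 10^-6) = 5.21; pH = 14.00 − 5.21 = 8.79

pH = 8.79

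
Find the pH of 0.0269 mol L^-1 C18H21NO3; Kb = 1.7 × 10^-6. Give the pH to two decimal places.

C18H21NO3 + H2O ⇌ C18H22NO3+ + OH-
Let x = [OH-] at equilibrium. Kb = x²/(0.0269 − x).
Since Kb ≪ C₀, x ≈ √(Kb·C₀) = 2.14 × 10^-4 M.
Check: 0.79% ionized — well under 5%, approximation valid.
pOH = 3.67, so pH = 14.00 − pOH = 10.33

pH = 10.33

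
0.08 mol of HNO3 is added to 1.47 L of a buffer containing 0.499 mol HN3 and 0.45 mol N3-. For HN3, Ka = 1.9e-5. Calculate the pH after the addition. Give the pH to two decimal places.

pH = 4.53

Added H+ converts N3- to HN3: HN3 → 0.579 mol, N3- → 0.37 mol.
pKa = −log(1.9 × 10^-5) = 4.721
pH = pKa + log(n_N3-/n_HN3) = 4.721 + log(0.37/0.579) = 4.721 + (-0.194)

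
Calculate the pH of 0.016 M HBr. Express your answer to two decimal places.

HBr is a strong acid and dissociates completely, so [H+] = 0.016 M.
pH = -log(0.016) = 1.80

pH = 1.80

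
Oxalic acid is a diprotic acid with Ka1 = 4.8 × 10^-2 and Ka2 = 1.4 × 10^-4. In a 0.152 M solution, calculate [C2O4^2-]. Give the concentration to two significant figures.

First ionization gives [H+] ≈ [HC2O4-] = 6.47 × 10^-2 M.
Second step: Ka2 = [H+][C2O4^2-]/[HC2O4-] ≈ [C2O4^2-] (since [H+] ≈ [HC2O4-]).
So [C2O4^2-] ≈ Ka2.

1.4 × 10^-4 M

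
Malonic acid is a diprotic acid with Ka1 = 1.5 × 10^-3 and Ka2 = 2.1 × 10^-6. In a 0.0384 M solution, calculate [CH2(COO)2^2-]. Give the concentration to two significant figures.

First ionization gives [H+] ≈ [CH2(COOH)COO-] = 6.88 × 10^-3 M.
Second step: Ka2 = [H+][CH2(COO)2^2-]/[CH2(COOH)COO-] ≈ [CH2(COO)2^2-] (since [H+] ≈ [CH2(COOH)COO-]).
So [CH2(COO)2^2-] ≈ Ka2.

2.1 × 10^-6 M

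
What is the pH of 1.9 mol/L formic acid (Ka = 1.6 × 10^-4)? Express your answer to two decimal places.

HCOOH ⇌ HCOO- + H+
Ka = [H+]²/(1.9 − [H+]) = 1.6 × 10^-4
Assume [H+] ≪ 1.9: [H+] ≈ √(1.6 × 10^-4 × 1.9) = 1.74 × 10^-2 M
Check: 0.92% ionized — well under 5%, approximation valid.
pH = −log[H+] = −log(1.74 × 10^-2) = 1.76

pH = 1.76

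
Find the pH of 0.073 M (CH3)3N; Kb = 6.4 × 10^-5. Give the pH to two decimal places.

pH = 11.33

(CH3)3N + H2O ⇌ (CH3)3NH+ + OH-
From the ICE table, Kb = x²/(0.073 − x) = 6.4 × 10^-5.
Since Kb ≪ C₀, x ≈ √(Kb·C₀) = 2.16 × 10^-3 M.
(x/C₀ = 3% < 5%, so the approximation holds.)
pOH = −log(2.16 × 10^-3) = 2.67; pH = 14.00 − 2.67 = 11.33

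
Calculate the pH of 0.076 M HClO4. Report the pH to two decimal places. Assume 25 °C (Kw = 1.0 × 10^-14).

pH = 1.12

HClO4 is a strong acid and dissociates completely, so [H+] = 0.076 M.
pH = -log(0.076) = 1.12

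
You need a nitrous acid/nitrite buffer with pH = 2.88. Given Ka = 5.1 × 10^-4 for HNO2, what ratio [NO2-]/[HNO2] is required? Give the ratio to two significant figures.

pKa = -log(5.1 × 10^-4) = 3.292
pH = pKa + log(r) ⇒ log(r) = 2.88 − 3.292 = -0.412
r = [NO2-]/[HNO2] = 10^(-0.412) = 0.387

ratio = 0.39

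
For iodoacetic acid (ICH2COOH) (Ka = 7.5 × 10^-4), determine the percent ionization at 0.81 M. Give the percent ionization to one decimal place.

ICH2COOH ⇌ ICH2COO- + H+; let x = [H+] at equilibrium.
x ≈ √(Ka·C₀) = √(7.5 × 10^-4 × 0.81) = 2.46 × 10^-2 M
Fraction ionized = 2.46 × 10^-2 / 0.81 = 0.0304 → 3.0%

3.0%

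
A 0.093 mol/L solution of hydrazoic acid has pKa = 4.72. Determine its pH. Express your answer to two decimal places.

pH = 2.88

HN3 ⇌ N3- + H+
Ka = 10^(−4.72) = 1.91 × 10^-5
From the ICE table, Ka = [H+]²/(0.093 − [H+]) = 1.91 × 10^-5.
Neglecting [H+] in the denominator: [H+] = √(1.91 × 10^-5 × 0.093) = 1.33 × 10^-3 M
([H+]/C₀ = 1.4% < 5%, so the approximation holds.)
pH = −log(1.33 × 10^-3) = 2.88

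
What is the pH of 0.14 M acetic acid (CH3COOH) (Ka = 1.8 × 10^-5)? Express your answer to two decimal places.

CH3COOH ⇌ CH3COO- + H+
Ka = x²/(0.14 − x) = 1.8 × 10^-5
Neglecting x in the denominator: x = √(1.8 × 10^-5 × 0.14) = 1.59 × 10^-3 M
(x/C₀ = 1.1% < 5%, so the approximation holds.)
pH = −log[H+] = −log(1.59 × 10^-3) = 2.80

pH = 2.80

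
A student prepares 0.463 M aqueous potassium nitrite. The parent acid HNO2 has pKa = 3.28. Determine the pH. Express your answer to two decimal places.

NO2- is the conjugate base of the weak acid HNO2.
Ka = 10^(−3.28) = 5.25 × 10^-4
Kb = Kw/Ka = 1.0×10^-14 / 5.25 × 10^-4 = 1.90 × 10^-11
Kb = [OH-]²/(0.463 − [OH-]) = 1.90 × 10^-11
Neglecting [OH-] in the denominator: [OH-] = √(1.90 × 10^-11 × 0.463) = 2.97 × 10^-6 M
Check: 0.00064% ionized — well under 5%, approximation valid.
pOH = −log(2.97 × 10^-6) = 5.53; pH = 14.00 − 5.53 = 8.47

pH = 8.47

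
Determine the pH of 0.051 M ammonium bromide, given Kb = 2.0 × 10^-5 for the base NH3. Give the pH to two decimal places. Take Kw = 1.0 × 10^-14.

pH = 5.30

NH4+ is the conjugate acid of the weak base NH3.
Ka = Kw/Kb = 1.0×10^-14 / 2.0 × 10^-5 = 5.00 × 10^-10
Ka = [H+]²/(0.051 − [H+]) = 5.00 × 10^-10
Neglecting [H+] in the denominator: [H+] = √(5.00 × 10^-10 × 0.051) = 5.05 × 10^-6 M
pH = −log(5.05 × 10^-6) = 5.30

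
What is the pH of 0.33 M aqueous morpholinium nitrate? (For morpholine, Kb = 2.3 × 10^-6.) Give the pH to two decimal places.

pH = 4.42

C4H8ONH2+ is the conjugate acid of the weak base C4H8ONH.
Ka = Kw/Kb = 1.0×10^-14 / 2.3 × 10^-6 = 4.35 × 10^-9
Ka = x²/(0.33 − x) = 4.35 × 10^-9
Neglecting x in the denominator: x = √(4.35 × 10^-9 × 0.33) = 3.79 × 10^-5 M
pH = −log[H+] = −log(3.79 × 10^-5) = 4.42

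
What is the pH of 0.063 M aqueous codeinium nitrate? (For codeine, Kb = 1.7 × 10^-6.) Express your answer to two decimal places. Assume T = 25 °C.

C18H22NO3+ is the conjugate acid of the weak base C18H21NO3.
Ka = Kw/Kb = 1.0×10^-14 / 1.7 × 10^-6 = 5.88 × 10^-9
Ka = x²/(0.063 − x) = 5.88 × 10^-9
Since Ka ≪ C₀, x ≈ √(Ka·C₀) = 1.92 × 10^-5 M.
Check: 0.031% ionized — well under 5%, approximation valid.
pH = −log[H+] = −log(1.92 × 10^-5) = 4.72

pH = 4.72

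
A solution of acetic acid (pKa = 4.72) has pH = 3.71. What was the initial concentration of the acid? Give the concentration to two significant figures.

[H+] = 10^(-3.71) = 1.95 × 10^-4 M = x
Ka = 10^(−4.72) = 1.91 × 10^-5
Ka = x²/(C₀ − x) ⇒ C₀ = x + x²/Ka
C₀ = 1.95 × 10^-4 + (1.95 × 10^-4)²/(1.91 × 10^-5) = 2.19 × 10^-3 M

C₀ = 2.2 × 10^-3 M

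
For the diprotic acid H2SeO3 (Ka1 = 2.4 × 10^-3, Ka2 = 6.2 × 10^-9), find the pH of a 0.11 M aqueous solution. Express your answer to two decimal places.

pH = 1.82

Since Ka1 ≫ Ka2, the first ionization dominates [H+].
Ka1 = x²/(0.11 − x) = 2.4 × 10^-3
Solving the quadratic: x = (−Ka1 + √(Ka1² + 4·Ka1·C₀))/2 = 1.51 × 10^-2 M
pH = −log(1.51 × 10^-2) = 1.82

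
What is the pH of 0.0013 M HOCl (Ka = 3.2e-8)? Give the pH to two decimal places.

pH = 5.19

HOCl ⇌ OCl- + H+
From the ICE table, Ka = [H+]²/(0.0013 − [H+]) = 3.2 × 10^-8.
Neglecting [H+] in the denominator: [H+] = √(3.2 × 10^-8 × 0.0013) = 6.45 × 10^-6 M
pH = −log[H+] = −log(6.45 × 10^-6) = 5.19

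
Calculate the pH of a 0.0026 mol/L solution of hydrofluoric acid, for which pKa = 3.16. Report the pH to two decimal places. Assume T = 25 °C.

pH = 2.98

HF ⇌ F- + H+
Ka = 10^(−3.16) = 6.92 × 10^-4
From the ICE table, Ka = [H+]²/(0.0026 − [H+]) = 6.92 × 10^-4.
Here C₀/Ka ≈ 3.76, so the small-[H+] approximation fails. Use the quadratic:
[H+] = [−0.000692 + √(0.000692² + 7.2e-06)]/2 = 1.04 × 10^-3 M
pH = −log(1.04 × 10^-3) = 2.98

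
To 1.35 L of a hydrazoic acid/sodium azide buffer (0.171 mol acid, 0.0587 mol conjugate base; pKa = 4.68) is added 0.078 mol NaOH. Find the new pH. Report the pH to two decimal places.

After neutralization: n(HN3) = 0.093 mol, n(N3-) = 0.137 mol.
pH = pKa + log(n_N3-/n_HN3) = 4.68 + log(0.137/0.093) = 4.68 + (+0.168)

pH = 4.85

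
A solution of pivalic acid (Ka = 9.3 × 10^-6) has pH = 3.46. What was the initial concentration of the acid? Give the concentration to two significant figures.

[H+] = 10^(-3.46) = 3.47 × 10^-4 M = x
Ka = x²/(C₀ − x) ⇒ C₀ = x + x²/Ka
C₀ = 3.47 × 10^-4 + (3.47 × 10^-4)²/(9.3 × 10^-6) = 1.33 × 10^-2 M

C₀ = 1.3 × 10^-2 M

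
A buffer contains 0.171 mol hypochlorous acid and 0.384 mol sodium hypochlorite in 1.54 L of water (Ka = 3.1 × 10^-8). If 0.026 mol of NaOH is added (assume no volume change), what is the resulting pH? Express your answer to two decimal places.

OH- converts HOCl to OCl-: HOCl → 0.145 mol, OCl- → 0.41 mol.
pKa = −log(3.1 × 10^-8) = 7.509
pH = pKa + log([A⁻]/[HA]) = 7.509 + log(0.41/0.145) = 7.509 +0.451

pH = 7.96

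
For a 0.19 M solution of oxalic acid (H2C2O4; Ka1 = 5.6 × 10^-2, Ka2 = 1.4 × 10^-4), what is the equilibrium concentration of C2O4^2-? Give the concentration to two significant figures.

1.4 × 10^-4 M

First ionization gives [H+] ≈ [HC2O4-] = 7.89 × 10^-2 M.
Second step: Ka2 = [H+][C2O4^2-]/[HC2O4-] ≈ [C2O4^2-] (since [H+] ≈ [HC2O4-]).
So [C2O4^2-] ≈ Ka2.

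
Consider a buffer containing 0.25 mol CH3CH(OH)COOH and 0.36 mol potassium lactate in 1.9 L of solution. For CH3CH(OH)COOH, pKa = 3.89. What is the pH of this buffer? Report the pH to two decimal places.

pH = 4.05

Using pH = pKa + log([base]/[acid]) with [base]/[acid] = 0.36/0.25:
pH = 3.89 + (+0.158) = 4.05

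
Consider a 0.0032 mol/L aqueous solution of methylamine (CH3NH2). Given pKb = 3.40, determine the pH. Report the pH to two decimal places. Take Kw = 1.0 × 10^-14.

CH3NH2 + H2O ⇌ CH3NH3+ + OH-
Kb = 10^(−3.40) = 3.98 × 10^-4
From the ICE table, Kb = x²/(0.0032 − x) = 3.98 × 10^-4.
Here C₀/Kb ≈ 8.04, so the small-x approximation fails. Use the quadratic:
x = [−0.000398 + √(0.000398² + 5.09e-06)]/2 = 9.47 × 10^-4 M
pOH = 3.02, so pH = 14.00 − pOH = 10.98

pH = 10.98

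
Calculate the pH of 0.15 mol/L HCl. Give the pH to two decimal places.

pH = 0.82

HCl is a strong acid and dissociates completely, so [H+] = 0.15 M.
pH = -log(0.15) = 0.82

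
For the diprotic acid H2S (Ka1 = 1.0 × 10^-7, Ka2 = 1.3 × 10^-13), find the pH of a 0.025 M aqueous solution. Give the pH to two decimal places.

Ka1 ≫ Ka2, so treat the first dissociation as the only significant source of H+.
Ka1 = x²/(0.025 − x) = 1.0 × 10^-7
x ≈ √(1.0 × 10^-7 × 0.025) = 5.00 × 10^-5 M
pH = −log(5.00 × 10^-5) = 4.30

pH = 4.30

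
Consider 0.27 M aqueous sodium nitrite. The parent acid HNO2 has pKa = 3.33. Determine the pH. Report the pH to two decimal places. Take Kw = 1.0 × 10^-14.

pH = 8.38

NO2- is the conjugate base of the weak acid HNO2.
Ka = 10^(−3.33) = 4.68 × 10^-4
Kb = Kw/Ka = 1.0×10^-14 / 4.68 × 10^-4 = 2.14 × 10^-11
From the ICE table, Kb = [OH-]²/(0.27 − [OH-]) = 2.14 × 10^-11.
Neglecting [OH-] in the denominator: [OH-] = √(2.14 × 10^-11 × 0.27) = 2.40 × 10^-6 M
([OH-]/C₀ = 0.00089% < 5%, so the approximation holds.)
pOH = 5.62, so pH = 14.00 − pOH = 8.38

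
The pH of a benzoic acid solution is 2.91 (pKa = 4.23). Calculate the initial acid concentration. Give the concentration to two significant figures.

[H+] = 10^(-2.91) = 1.23 × 10^-3 M = x
Ka = 10^(−4.23) = 5.89 × 10^-5
Ka = x²/(C₀ − x) ⇒ C₀ = x + x²/Ka
C₀ = 1.23 × 10^-3 + (1.23 × 10^-3)²/(5.89 × 10^-5) = 2.69 × 10^-2 M

C₀ = 2.7 × 10^-2 M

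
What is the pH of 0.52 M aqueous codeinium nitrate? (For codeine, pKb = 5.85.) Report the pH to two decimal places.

pH = 4.22

C18H22NO3+ is the conjugate acid of the weak base C18H21NO3.
Kb = 10^(−5.85) = 1.41 × 10^-6
Ka = Kw/Kb = 1.0×10^-14 / 1.41 × 10^-6 = 7.09 × 10^-9
From the ICE table, Ka = x²/(0.52 − x) = 7.09 × 10^-9.
Assume x ≪ 0.52: x ≈ √(7.09 × 10^-9 × 0.52) = 6.07 × 10^-5 M
Check: 0.012% ionized — well under 5%, approximation valid.
pH = −log(6.07 × 10^-5) = 4.22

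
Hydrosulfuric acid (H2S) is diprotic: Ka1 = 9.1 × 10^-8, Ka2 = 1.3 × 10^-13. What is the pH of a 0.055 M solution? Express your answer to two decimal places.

pH = 4.15

Since Ka1 ≫ Ka2, the first ionization dominates [H+].
Ka1 = x²/(0.055 − x) = 9.1 × 10^-8
x ≈ √(9.1 × 10^-8 × 0.055) = 7.07 × 10^-5 M
pH = −log(7.07 × 10^-5) = 4.15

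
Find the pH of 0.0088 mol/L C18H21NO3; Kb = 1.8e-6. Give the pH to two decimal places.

pH = 10.10

C18H21NO3 + H2O ⇌ C18H22NO3+ + OH-
Kb = [OH-]²/(0.0088 − [OH-]) = 1.8 × 10^-6
Neglecting [OH-] in the denominator: [OH-] = √(1.8 × 10^-6 × 0.0088) = 1.26 × 10^-4 M
([OH-]/C₀ = 1.4% < 5%, so the approximation holds.)
pOH = 3.90, so pH = 14.00 − pOH = 10.10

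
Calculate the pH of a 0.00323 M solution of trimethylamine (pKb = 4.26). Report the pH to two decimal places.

pH = 10.60

(CH3)3N + H2O ⇌ (CH3)3NH+ + OH-
Kb = 10^(−4.26) = 5.50 × 10^-5
From the ICE table, Kb = [OH-]²/(0.00323 − [OH-]) = 5.50 × 10^-5.
Here C₀/Kb ≈ 58.7, so the small-[OH-] approximation fails. Use the quadratic:
[OH-] = (−Kb + √(Kb² + 4·Kb·C₀))/2 = 3.95 × 10^-4 M
pOH = −log(3.95 × 10^-4) = 3.40; pH = 14.00 − 3.40 = 10.60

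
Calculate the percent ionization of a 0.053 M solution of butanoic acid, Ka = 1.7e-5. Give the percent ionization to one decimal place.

1.8%

CH3(CH2)2COOH ⇌ CH3(CH2)2COO- + H+; let x = [H+] at equilibrium.
x ≈ √(Ka·C₀) = √(1.7 × 10^-5 × 0.053) = 9.49 × 10^-4 M
% ionization = x/C₀ × 100% = 9.49 × 10^-4/0.053 × 100% = 1.8%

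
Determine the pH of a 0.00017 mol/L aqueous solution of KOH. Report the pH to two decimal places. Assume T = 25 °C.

pH = 10.23

KOH is a strong base; [OH-] = 0.00017 M.
pOH = -log(0.00017) = 3.77
pH = 14.00 - 3.77 = 10.23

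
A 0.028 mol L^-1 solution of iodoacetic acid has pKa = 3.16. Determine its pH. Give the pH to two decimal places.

ICH2COOH ⇌ ICH2COO- + H+
Ka = 10^(−3.16) = 6.92 × 10^-4
Let x = [H+] at equilibrium. Ka = x²/(0.028 − x).
x is not negligible relative to C₀; solve x² + 0.000692·x − 1.94e-05 = 0.
x = [−0.000692 + √(0.000692² + 7.75e-05)]/2 = 4.07 × 10^-3 M
pH = −log[H+] = −log(4.07 × 10^-3) = 2.39

pH = 2.39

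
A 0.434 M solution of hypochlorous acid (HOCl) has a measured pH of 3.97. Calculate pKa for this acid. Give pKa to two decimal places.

[H+] = 10^(-3.97) = 1.07 × 10^-4 M
At equilibrium [HA] = 0.434 − 1.07 × 10^-4 = 4.34 × 10^-1 M
Ka = [H+][A-]/[HA] = (1.07 × 10^-4)² / 4.34 × 10^-1 = 2.64 × 10^-8
pKa = -log(2.64 × 10^-8) = 7.58

pKa = 7.58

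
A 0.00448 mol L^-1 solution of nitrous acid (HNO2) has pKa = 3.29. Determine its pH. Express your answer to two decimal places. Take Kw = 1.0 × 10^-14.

HNO2 ⇌ NO2- + H+
Ka = 10^(−3.29) = 5.13 × 10^-4
From the ICE table, Ka = x²/(0.00448 − x) = 5.13 × 10^-4.
The 5% rule fails; solving x² + Ka·x − Ka·C₀ = 0 exactly:
x = (−Ka + √(Ka² + 4·Ka·C₀))/2 = 1.28 × 10^-3 M
pH = −log[H+] = −log(1.28 × 10^-3) = 2.89

pH = 2.89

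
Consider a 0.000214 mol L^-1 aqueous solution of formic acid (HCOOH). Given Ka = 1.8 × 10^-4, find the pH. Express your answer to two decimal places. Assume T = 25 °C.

HCOOH ⇌ HCOO- + H+
From the ICE table, Ka = [H+]²/(0.000214 − [H+]) = 1.8 × 10^-4.
Here C₀/Ka ≈ 1.19, so the small-[H+] approximation fails. Use the quadratic:
[H+] = [−0.00018 + √(0.00018² + 1.54e-07)]/2 = 1.26 × 10^-4 M
pH = −log[H+] = −log(1.26 × 10^-4) = 3.90

pH = 3.90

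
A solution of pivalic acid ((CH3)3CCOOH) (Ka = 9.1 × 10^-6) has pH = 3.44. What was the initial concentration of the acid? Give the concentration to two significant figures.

[H+] = 10^(-3.44) = 3.63 × 10^-4 M = x
Ka = x²/(C₀ − x) ⇒ C₀ = x + x²/Ka
C₀ = 3.63 × 10^-4 + (3.63 × 10^-4)²/(9.1 × 10^-6) = 1.48 × 10^-2 M

C₀ = 1.5 × 10^-2 M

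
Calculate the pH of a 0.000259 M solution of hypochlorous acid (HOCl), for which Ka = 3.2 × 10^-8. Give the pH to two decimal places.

pH = 5.54

HOCl ⇌ OCl- + H+
From the ICE table, Ka = [H+]²/(0.000259 − [H+]) = 3.2 × 10^-8.
Since Ka ≪ C₀, [H+] ≈ √(Ka·C₀) = 2.88 × 10^-6 M.
pH = −log[H+] = −log(2.88 × 10^-6) = 5.54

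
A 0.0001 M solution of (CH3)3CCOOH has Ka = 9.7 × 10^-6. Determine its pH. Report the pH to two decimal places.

(CH3)3CCOOH ⇌ (CH3)3CCOO- + H+
From the ICE table, Ka = [H+]²/(0.0001 − [H+]) = 9.7 × 10^-6.
[H+] is not negligible relative to C₀; solve [H+]² + 9.7e-06·[H+] − 9.7e-10 = 0.
[H+] = (−Ka + √(Ka² + 4·Ka·C₀))/2 = 2.67 × 10^-5 M
pH = −log[H+] = −log(2.67 × 10^-5) = 4.57

pH = 4.57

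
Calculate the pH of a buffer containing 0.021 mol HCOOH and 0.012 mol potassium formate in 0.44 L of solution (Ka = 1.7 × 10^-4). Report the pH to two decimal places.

pKa = −log(1.7 × 10^-4) = 3.770
pH = pKa + log([A⁻]/[HA]) = 3.770 + log(0.012/0.021)
pH = 3.770 + (-0.243) = 3.53

pH = 3.53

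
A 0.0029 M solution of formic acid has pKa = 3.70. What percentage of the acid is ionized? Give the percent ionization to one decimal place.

23.0%

HCOOH ⇌ HCOO- + H+; let x = [H+] at equilibrium.
Ka = 10^(−3.70) = 2.00 × 10^-4
Ka = x²/(C₀ − x); solving the quadratic gives x = 6.68 × 10^-4 M.
Fraction ionized = 6.68 × 10^-4 / 0.0029 = 0.2303 → 23.0%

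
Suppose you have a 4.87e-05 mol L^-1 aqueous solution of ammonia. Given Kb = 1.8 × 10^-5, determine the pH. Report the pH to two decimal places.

NH3 + H2O ⇌ NH4+ + OH-
Kb = x²/(4.87e-05 − x) = 1.8 × 10^-5
The 5% rule fails; solving x² + Kb·x − Kb·C₀ = 0 exactly:
x = [−1.8e-05 + √(1.8e-05² + 3.51e-09)]/2 = 2.19 × 10^-5 M
pOH = −log(2.19 × 10^-5) = 4.66; pH = 14.00 − 4.66 = 9.34

pH = 9.34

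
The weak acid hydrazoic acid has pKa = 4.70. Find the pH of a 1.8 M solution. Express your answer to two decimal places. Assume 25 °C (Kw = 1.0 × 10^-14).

pH = 2.22

HN3 ⇌ N3- + H+
Ka = 10^(−4.70) = 2.00 × 10^-5
Let x = [H+] at equilibrium. Ka = x²/(1.8 − x).
Since Ka ≪ C₀, x ≈ √(Ka·C₀) = 6.00 × 10^-3 M.
pH = −log[H+] = −log(6.00 × 10^-3) = 2.22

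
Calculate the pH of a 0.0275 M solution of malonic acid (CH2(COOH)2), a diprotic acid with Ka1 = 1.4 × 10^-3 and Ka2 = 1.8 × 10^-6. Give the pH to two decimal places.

pH = 2.26

Ka1 ≫ Ka2, so treat the first dissociation as the only significant source of H+.
Ka1 = x²/(0.0275 − x) = 1.4 × 10^-3
Solving the quadratic: x = (−Ka1 + √(Ka1² + 4·Ka1·C₀))/2 = 5.54 × 10^-3 M
pH = −log(5.54 × 10^-3) = 2.26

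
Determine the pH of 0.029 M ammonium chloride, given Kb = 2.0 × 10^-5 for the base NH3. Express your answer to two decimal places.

pH = 5.42

NH4+ is the conjugate acid of the weak base NH3.
Ka = Kw/Kb = 1.0×10^-14 / 2.0 × 10^-5 = 5.00 × 10^-10
From the ICE table, Ka = [H+]²/(0.029 − [H+]) = 5.00 × 10^-10.
Since Ka ≪ C₀, [H+] ≈ √(Ka·C₀) = 3.81 × 10^-6 M.
([H+]/C₀ = 0.013% < 5%, so the approximation holds.)
pH = −log[H+] = −log(3.81 × 10^-6) = 5.42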